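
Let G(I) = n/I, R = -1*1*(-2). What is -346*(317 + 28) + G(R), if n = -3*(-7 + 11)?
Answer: -119376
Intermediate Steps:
n = -12 (n = -3*4 = -12)
R = 2 (R = -1*(-2) = 2)
G(I) = -12/I
-346*(317 + 28) + G(R) = -346*(317 + 28) - 12/2 = -346*345 - 12*½ = -119370 - 6 = -119376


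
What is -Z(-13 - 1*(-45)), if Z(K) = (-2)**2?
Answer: -4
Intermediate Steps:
Z(K) = 4
-Z(-13 - 1*(-45)) = -1*4 = -4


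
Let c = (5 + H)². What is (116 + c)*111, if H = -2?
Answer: 13875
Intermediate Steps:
c = 9 (c = (5 - 2)² = 3² = 9)
(116 + c)*111 = (116 + 9)*111 = 125*111 = 13875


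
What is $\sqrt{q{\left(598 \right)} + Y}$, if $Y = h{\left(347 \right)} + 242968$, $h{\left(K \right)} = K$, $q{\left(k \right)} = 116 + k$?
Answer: $\sqrt{244029} \approx 493.99$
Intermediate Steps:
$Y = 243315$ ($Y = 347 + 242968 = 243315$)
$\sqrt{q{\left(598 \right)} + Y} = \sqrt{\left(116 + 598\right) + 243315} = \sqrt{714 + 243315} = \sqrt{244029}$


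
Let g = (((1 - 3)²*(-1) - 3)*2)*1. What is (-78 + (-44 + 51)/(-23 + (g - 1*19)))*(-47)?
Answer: 29375/8 ≈ 3671.9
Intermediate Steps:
g = -14 (g = (((-2)²*(-1) - 3)*2)*1 = ((4*(-1) - 3)*2)*1 = ((-4 - 3)*2)*1 = -7*2*1 = -14*1 = -14)
(-78 + (-44 + 51)/(-23 + (g - 1*19)))*(-47) = (-78 + (-44 + 51)/(-23 + (-14 - 1*19)))*(-47) = (-78 + 7/(-23 + (-14 - 19)))*(-47) = (-78 + 7/(-23 - 33))*(-47) = (-78 + 7/(-56))*(-47) = (-78 + 7*(-1/56))*(-47) = (-78 - ⅛)*(-47) = -625/8*(-47) = 29375/8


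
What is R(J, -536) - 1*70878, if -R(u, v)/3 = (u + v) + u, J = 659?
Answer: -73224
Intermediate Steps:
R(u, v) = -6*u - 3*v (R(u, v) = -3*((u + v) + u) = -3*(v + 2*u) = -6*u - 3*v)
R(J, -536) - 1*70878 = (-6*659 - 3*(-536)) - 1*70878 = (-3954 + 1608) - 70878 = -2346 - 70878 = -73224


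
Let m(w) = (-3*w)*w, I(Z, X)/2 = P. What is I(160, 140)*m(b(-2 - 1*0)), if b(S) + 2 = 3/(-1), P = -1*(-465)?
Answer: -69750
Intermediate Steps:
P = 465
I(Z, X) = 930 (I(Z, X) = 2*465 = 930)
b(S) = -5 (b(S) = -2 + 3/(-1) = -2 + 3*(-1) = -2 - 3 = -5)
m(w) = -3*w²
I(160, 140)*m(b(-2 - 1*0)) = 930*(-3*(-5)²) = 930*(-3*25) = 930*(-75) = -69750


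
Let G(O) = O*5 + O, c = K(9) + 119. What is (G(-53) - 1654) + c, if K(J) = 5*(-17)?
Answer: -1938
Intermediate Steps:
K(J) = -85
c = 34 (c = -85 + 119 = 34)
G(O) = 6*O (G(O) = 5*O + O = 6*O)
(G(-53) - 1654) + c = (6*(-53) - 1654) + 34 = (-318 - 1654) + 34 = -1972 + 34 = -1938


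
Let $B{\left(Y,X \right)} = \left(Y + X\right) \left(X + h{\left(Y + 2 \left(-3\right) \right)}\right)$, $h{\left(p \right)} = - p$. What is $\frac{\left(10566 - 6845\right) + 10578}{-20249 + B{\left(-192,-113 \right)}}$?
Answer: $- \frac{14299}{46174} \approx -0.30968$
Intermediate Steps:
$B{\left(Y,X \right)} = \left(X + Y\right) \left(6 + X - Y\right)$ ($B{\left(Y,X \right)} = \left(Y + X\right) \left(X - \left(Y + 2 \left(-3\right)\right)\right) = \left(X + Y\right) \left(X - \left(Y - 6\right)\right) = \left(X + Y\right) \left(X - \left(-6 + Y\right)\right) = \left(X + Y\right) \left(6 + X - Y\right)$)
$\frac{\left(10566 - 6845\right) + 10578}{-20249 + B{\left(-192,-113 \right)}} = \frac{\left(10566 - 6845\right) + 10578}{-20249 + \left(\left(-113\right)^{2} - \left(-192\right)^{2} + 6 \left(-113\right) + 6 \left(-192\right)\right)} = \frac{\left(10566 - 6845\right) + 10578}{-20249 - 25925} = \frac{3721 + 10578}{-20249 - 25925} = \frac{14299}{-20249 - 25925} = \frac{14299}{-46174} = 14299 \left(- \frac{1}{46174}\right) = - \frac{14299}{46174}$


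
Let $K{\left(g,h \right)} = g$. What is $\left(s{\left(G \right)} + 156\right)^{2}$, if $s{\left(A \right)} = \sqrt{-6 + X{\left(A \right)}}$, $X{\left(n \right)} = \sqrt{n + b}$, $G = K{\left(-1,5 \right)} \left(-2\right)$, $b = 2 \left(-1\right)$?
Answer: $\left(156 + i \sqrt{6}\right)^{2} \approx 24330.0 + 764.24 i$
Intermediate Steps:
$b = -2$
$G = 2$ ($G = \left(-1\right) \left(-2\right) = 2$)
$X{\left(n \right)} = \sqrt{-2 + n}$ ($X{\left(n \right)} = \sqrt{n - 2} = \sqrt{-2 + n}$)
$s{\left(A \right)} = \sqrt{-6 + \sqrt{-2 + A}}$
$\left(s{\left(G \right)} + 156\right)^{2} = \left(\sqrt{-6 + \sqrt{-2 + 2}} + 156\right)^{2} = \left(\sqrt{-6 + \sqrt{0}} + 156\right)^{2} = \left(\sqrt{-6 + 0} + 156\right)^{2} = \left(\sqrt{-6} + 156\right)^{2} = \left(i \sqrt{6} + 156\right)^{2} = \left(156 + i \sqrt{6}\right)^{2}$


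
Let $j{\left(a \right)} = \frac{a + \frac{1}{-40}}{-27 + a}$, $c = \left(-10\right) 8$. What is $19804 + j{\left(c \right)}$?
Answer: $\frac{84764321}{4280} \approx 19805.0$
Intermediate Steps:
$c = -80$
$j{\left(a \right)} = \frac{- \frac{1}{40} + a}{-27 + a}$ ($j{\left(a \right)} = \frac{a - \frac{1}{40}}{-27 + a} = \frac{- \frac{1}{40} + a}{-27 + a}$)
$19804 + j{\left(c \right)} = 19804 + \frac{- \frac{1}{40} - 80}{-27 - 80} = 19804 + \frac{1}{-107} \left(- \frac{3201}{40}\right) = 19804 - - \frac{3201}{4280} = 19804 + \frac{3201}{4280} = \frac{84764321}{4280}$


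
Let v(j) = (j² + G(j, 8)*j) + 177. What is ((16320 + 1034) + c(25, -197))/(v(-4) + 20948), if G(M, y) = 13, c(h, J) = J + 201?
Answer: 17358/21089 ≈ 0.82308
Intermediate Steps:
c(h, J) = 201 + J
v(j) = 177 + j² + 13*j (v(j) = (j² + 13*j) + 177 = 177 + j² + 13*j)
((16320 + 1034) + c(25, -197))/(v(-4) + 20948) = ((16320 + 1034) + (201 - 197))/((177 + (-4)² + 13*(-4)) + 20948) = (17354 + 4)/((177 + 16 - 52) + 20948) = 17358/(141 + 20948) = 17358/21089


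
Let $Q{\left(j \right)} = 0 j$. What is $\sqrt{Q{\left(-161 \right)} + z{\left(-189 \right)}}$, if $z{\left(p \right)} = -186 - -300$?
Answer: $\sqrt{114} \approx 10.677$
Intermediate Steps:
$Q{\left(j \right)} = 0$
$z{\left(p \right)} = 114$ ($z{\left(p \right)} = -186 + 300 = 114$)
$\sqrt{Q{\left(-161 \right)} + z{\left(-189 \right)}} = \sqrt{0 + 114} = \sqrt{114}$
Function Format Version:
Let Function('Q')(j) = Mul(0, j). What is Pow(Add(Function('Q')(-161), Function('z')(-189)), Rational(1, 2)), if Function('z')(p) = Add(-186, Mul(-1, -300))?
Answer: Pow(114, Rational(1, 2)) ≈ 10.677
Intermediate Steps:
Function('Q')(j) = 0
Function('z')(p) = 114 (Function('z')(p) = Add(-186, 300) = 114)
Pow(Add(Function('Q')(-161), Function('z')(-189)), Rational(1, 2)) = Pow(Add(0, 114), Rational(1, 2)) = Pow(114, Rational(1, 2))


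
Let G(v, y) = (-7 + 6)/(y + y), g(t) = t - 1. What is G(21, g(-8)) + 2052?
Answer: 36937/18 ≈ 2052.1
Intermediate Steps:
g(t) = -1 + t
G(v, y) = -1/(2*y)
G(21, g(-8)) + 2052 = -1/(2*(-1 - 8)) + 2052 = -1/2/(-9) + 2052 = -1/2*(-1/9) + 2052 = 1/18 + 2052 = 36937/18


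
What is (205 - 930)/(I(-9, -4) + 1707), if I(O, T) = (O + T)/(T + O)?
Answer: -725/1708 ≈ -0.42447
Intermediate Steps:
I(O, T) = 1 (I(O, T) = (O + T)/(O + T) = 1)
(205 - 930)/(I(-9, -4) + 1707) = (205 - 930)/(1 + 1707) = -725/1708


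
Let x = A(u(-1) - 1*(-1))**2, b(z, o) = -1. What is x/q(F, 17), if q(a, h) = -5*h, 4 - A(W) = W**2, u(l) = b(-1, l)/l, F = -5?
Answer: 0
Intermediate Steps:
u(l) = -1/l
A(W) = 4 - W**2
x = 0 (x = (4 - (-1/(-1) - 1*(-1))**2)**2 = (4 - (-1*(-1) + 1)**2)**2 = (4 - (1 + 1)**2)**2 = (4 - 1*2**2)**2 = (4 - 1*4)**2 = (4 - 4)**2 = 0**2 = 0)
x/q(F, 17) = 0/((-5*17)) = 0/(-85) = 0*(-1/85) = 0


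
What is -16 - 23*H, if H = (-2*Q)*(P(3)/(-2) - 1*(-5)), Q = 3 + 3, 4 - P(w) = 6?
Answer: 1640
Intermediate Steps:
P(w) = -2 (P(w) = 4 - 1*6 = 4 - 6 = -2)
Q = 6
H = -72 (H = (-2*6)*(-2/(-2) - 1*(-5)) = -12*(-2*(-½) + 5) = -12*(1 + 5) = -12*6 = -72)
-16 - 23*H = -16 - 23*(-72) = -16 + 1656 = 1640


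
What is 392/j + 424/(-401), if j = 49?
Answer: 2784/401 ≈ 6.9426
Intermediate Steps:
392/j + 424/(-401) = 392/49 + 424/(-401) = 392*(1/49) + 424*(-1/401) = 8 - 424/401 = 2784/401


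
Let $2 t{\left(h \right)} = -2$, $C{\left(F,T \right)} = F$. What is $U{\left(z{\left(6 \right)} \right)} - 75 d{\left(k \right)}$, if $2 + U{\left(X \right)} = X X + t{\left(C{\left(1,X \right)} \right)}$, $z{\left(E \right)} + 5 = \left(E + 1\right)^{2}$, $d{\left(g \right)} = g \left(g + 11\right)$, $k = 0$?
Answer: $1933$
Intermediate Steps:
$t{\left(h \right)} = -1$ ($t{\left(h \right)} = \frac{1}{2} \left(-2\right) = -1$)
$d{\left(g \right)} = g \left(11 + g\right)$
$z{\left(E \right)} = -5 + \left(1 + E\right)^{2}$ ($z{\left(E \right)} = -5 + \left(E + 1\right)^{2} = -5 + \left(1 + E\right)^{2}$)
$U{\left(X \right)} = -3 + X^{2}$ ($U{\left(X \right)} = -2 + \left(X X - 1\right) = -2 + \left(X^{2} - 1\right) = -2 + \left(-1 + X^{2}\right) = -3 + X^{2}$)
$U{\left(z{\left(6 \right)} \right)} - 75 d{\left(k \right)} = \left(-3 + \left(-5 + \left(1 + 6\right)^{2}\right)^{2}\right) - 75 \cdot 0 \left(11 + 0\right) = \left(-3 + \left(-5 + 7^{2}\right)^{2}\right) - 75 \cdot 0 \cdot 11 = \left(-3 + \left(-5 + 49\right)^{2}\right) - 0 = \left(-3 + 44^{2}\right) + 0 = \left(-3 + 1936\right) + 0 = 1933 + 0 = 1933$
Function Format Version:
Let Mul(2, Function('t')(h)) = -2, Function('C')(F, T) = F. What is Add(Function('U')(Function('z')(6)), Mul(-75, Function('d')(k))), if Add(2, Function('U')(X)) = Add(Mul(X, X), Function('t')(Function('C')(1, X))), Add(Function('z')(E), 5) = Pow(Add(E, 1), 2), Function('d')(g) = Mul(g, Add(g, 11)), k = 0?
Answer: 1933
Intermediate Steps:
Function('t')(h) = -1 (Function('t')(h) = Mul(Rational(1, 2), -2) = -1)
Function('d')(g) = Mul(g, Add(11, g))
Function('z')(E) = Add(-5, Pow(Add(1, E), 2)) (Function('z')(E) = Add(-5, Pow(Add(E, 1), 2)) = Add(-5, Pow(Add(1, E), 2)))
Function('U')(X) = Add(-3, Pow(X, 2)) (Function('U')(X) = Add(-2, Add(Mul(X, X), -1)) = Add(-2, Add(Pow(X, 2), -1)) = Add(-2, Add(-1, Pow(X, 2))) = Add(-3, Pow(X, 2)))
Add(Function('U')(Function('z')(6)), Mul(-75, Function('d')(k))) = Add(Add(-3, Pow(Add(-5, Pow(Add(1, 6), 2)), 2)), Mul(-75, Mul(0, Add(11, 0)))) = Add(Add(-3, Pow(Add(-5, Pow(7, 2)), 2)), Mul(-75, Mul(0, 11))) = Add(Add(-3, Pow(Add(-5, 49), 2)), Mul(-75, 0)) = Add(Add(-3, Pow(44, 2)), 0) = Add(Add(-3, 1936), 0) = Add(1933, 0) = 1933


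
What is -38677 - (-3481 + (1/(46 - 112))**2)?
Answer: -153313777/4356 ≈ -35196.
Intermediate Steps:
-38677 - (-3481 + (1/(46 - 112))**2) = -38677 - (-3481 + (1/(-66))**2) = -38677 - (-3481 + (-1/66)**2) = -38677 - (-3481 + 1/4356) = -38677 - 1*(-15163235/4356) = -38677 + 15163235/4356 = -153313777/4356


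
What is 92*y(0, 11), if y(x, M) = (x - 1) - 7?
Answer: -736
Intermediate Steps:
y(x, M) = -8 + x (y(x, M) = (-1 + x) - 7 = -8 + x)
92*y(0, 11) = 92*(-8 + 0) = 92*(-8) = -736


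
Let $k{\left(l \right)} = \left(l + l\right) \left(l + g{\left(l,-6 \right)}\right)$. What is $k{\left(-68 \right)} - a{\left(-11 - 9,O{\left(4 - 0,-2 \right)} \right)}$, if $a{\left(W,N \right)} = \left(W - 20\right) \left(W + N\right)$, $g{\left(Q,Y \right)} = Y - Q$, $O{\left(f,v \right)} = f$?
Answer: $176$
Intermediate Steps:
$k{\left(l \right)} = - 12 l$ ($k{\left(l \right)} = \left(l + l\right) \left(l - \left(6 + l\right)\right) = 2 l \left(-6\right) = - 12 l$)
$a{\left(W,N \right)} = \left(-20 + W\right) \left(N + W\right)$
$k{\left(-68 \right)} - a{\left(-11 - 9,O{\left(4 - 0,-2 \right)} \right)} = \left(-12\right) \left(-68\right) - \left(\left(-11 - 9\right)^{2} - 20 \left(4 - 0\right) - 20 \left(-11 - 9\right) + \left(4 - 0\right) \left(-11 - 9\right)\right) = 816 - \left(\left(-20\right)^{2} - 20 \left(4 + 0\right) - -400 + \left(4 + 0\right) \left(-20\right)\right) = 816 - \left(400 - 80 + 400 + 4 \left(-20\right)\right) = 816 - \left(400 - 80 + 400 - 80\right) = 816 - 640 = 176$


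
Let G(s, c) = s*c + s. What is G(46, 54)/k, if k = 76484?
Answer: 1265/38242 ≈ 0.033079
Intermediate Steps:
G(s, c) = s + c*s (G(s, c) = c*s + s = s + c*s)
G(46, 54)/k = (46*(1 + 54))/76484 = (46*55)*(1/76484) = 2530*(1/76484) = 1265/38242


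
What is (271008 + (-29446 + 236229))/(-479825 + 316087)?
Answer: -477791/163738 ≈ -2.9180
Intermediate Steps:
(271008 + (-29446 + 236229))/(-479825 + 316087) = (271008 + 206783)/(-163738) = 477791*(-1/163738) = -477791/163738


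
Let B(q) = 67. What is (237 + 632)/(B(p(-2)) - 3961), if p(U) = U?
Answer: -79/354 ≈ -0.22316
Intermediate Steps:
(237 + 632)/(B(p(-2)) - 3961) = (237 + 632)/(67 - 3961) = 869/(-3894) = 869*(-1/3894) = -79/354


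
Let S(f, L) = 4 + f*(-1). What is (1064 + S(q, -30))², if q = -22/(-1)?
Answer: 1094116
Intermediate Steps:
q = 22 (q = -22*(-1) = 22)
S(f, L) = 4 - f
(1064 + S(q, -30))² = (1064 + (4 - 1*22))² = (1064 + (4 - 22))² = (1064 - 18)² = 1046² = 1094116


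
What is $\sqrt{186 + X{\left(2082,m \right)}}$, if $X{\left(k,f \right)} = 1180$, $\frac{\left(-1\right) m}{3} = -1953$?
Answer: $\sqrt{1366} \approx 36.959$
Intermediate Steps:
$m = 5859$ ($m = \left(-3\right) \left(-1953\right) = 5859$)
$\sqrt{186 + X{\left(2082,m \right)}} = \sqrt{186 + 1180} = \sqrt{1366}$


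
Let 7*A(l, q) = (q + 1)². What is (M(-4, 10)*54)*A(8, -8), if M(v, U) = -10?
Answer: -3780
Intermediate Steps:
A(l, q) = (1 + q)²/7 (A(l, q) = (q + 1)²/7 = (1 + q)²/7)
(M(-4, 10)*54)*A(8, -8) = (-10*54)*((1 - 8)²/7) = -540*(-7)²/7 = -540*49/7 = -540*7 = -3780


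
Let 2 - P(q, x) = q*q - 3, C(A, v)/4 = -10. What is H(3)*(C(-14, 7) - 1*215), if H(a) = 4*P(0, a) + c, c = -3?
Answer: -4335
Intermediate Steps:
C(A, v) = -40 (C(A, v) = 4*(-10) = -40)
P(q, x) = 5 - q² (P(q, x) = 2 - (q*q - 3) = 2 - (q² - 3) = 2 - (-3 + q²) = 2 + (3 - q²) = 5 - q²)
H(a) = 17 (H(a) = 4*(5 - 1*0²) - 3 = 4*(5 - 1*0) - 3 = 4*(5 + 0) - 3 = 4*5 - 3 = 20 - 3 = 17)
H(3)*(C(-14, 7) - 1*215) = 17*(-40 - 1*215) = 17*(-40 - 215) = 17*(-255) = -4335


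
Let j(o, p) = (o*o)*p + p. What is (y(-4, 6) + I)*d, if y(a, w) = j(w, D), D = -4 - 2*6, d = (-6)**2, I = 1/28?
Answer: -149175/7 ≈ -21311.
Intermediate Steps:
I = 1/28 ≈ 0.035714
d = 36
D = -16 (D = -4 - 12 = -16)
j(o, p) = p + p*o**2 (j(o, p) = o**2*p + p = p*o**2 + p = p + p*o**2)
y(a, w) = -16 - 16*w**2 (y(a, w) = -16*(1 + w**2) = -16 - 16*w**2)
(y(-4, 6) + I)*d = ((-16 - 16*6**2) + 1/28)*36 = ((-16 - 16*36) + 1/28)*36 = ((-16 - 576) + 1/28)*36 = (-592 + 1/28)*36 = -16575/28*36 = -149175/7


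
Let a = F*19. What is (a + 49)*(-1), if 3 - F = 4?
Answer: -30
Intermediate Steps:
F = -1 (F = 3 - 1*4 = 3 - 4 = -1)
a = -19 (a = -1*19 = -19)
(a + 49)*(-1) = (-19 + 49)*(-1) = 30*(-1) = -30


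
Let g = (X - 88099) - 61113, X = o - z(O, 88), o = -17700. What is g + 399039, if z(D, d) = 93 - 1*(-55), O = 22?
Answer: 231979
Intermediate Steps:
z(D, d) = 148 (z(D, d) = 93 + 55 = 148)
X = -17848 (X = -17700 - 1*148 = -17700 - 148 = -17848)
g = -167060 (g = (-17848 - 88099) - 61113 = -105947 - 61113 = -167060)
g + 399039 = -167060 + 399039 = 231979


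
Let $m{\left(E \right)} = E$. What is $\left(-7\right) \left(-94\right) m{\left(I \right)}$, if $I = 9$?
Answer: $5922$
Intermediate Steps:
$\left(-7\right) \left(-94\right) m{\left(I \right)} = \left(-7\right) \left(-94\right) 9 = 658 \cdot 9 = 5922$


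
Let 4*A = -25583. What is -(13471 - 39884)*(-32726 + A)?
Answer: -4133291131/4 ≈ -1.0333e+9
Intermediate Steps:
A = -25583/4 (A = (¼)*(-25583) = -25583/4 ≈ -6395.8)
-(13471 - 39884)*(-32726 + A) = -(13471 - 39884)*(-32726 - 25583/4) = -(-26413)*(-156487)/4 = -1*4133291131/4 = -4133291131/4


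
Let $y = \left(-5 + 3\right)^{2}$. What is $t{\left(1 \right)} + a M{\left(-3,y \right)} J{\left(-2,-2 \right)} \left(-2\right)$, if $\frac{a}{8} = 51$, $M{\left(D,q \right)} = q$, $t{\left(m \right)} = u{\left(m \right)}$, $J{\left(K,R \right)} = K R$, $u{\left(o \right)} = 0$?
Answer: $-13056$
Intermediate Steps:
$t{\left(m \right)} = 0$
$y = 4$ ($y = \left(-2\right)^{2} = 4$)
$a = 408$ ($a = 8 \cdot 51 = 408$)
$t{\left(1 \right)} + a M{\left(-3,y \right)} J{\left(-2,-2 \right)} \left(-2\right) = 0 + 408 \cdot 4 \left(\left(-2\right) \left(-2\right)\right) \left(-2\right) = 0 + 408 \cdot 4 \cdot 4 \left(-2\right) = 0 + 408 \cdot 16 \left(-2\right) = 0 + 408 \left(-32\right) = 0 - 13056 = -13056$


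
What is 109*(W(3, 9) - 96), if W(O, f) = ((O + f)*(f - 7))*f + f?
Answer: 14061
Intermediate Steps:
W(O, f) = f + f*(-7 + f)*(O + f) (W(O, f) = ((O + f)*(-7 + f))*f + f = ((-7 + f)*(O + f))*f + f = f*(-7 + f)*(O + f) + f = f + f*(-7 + f)*(O + f))
109*(W(3, 9) - 96) = 109*(9*(1 + 9**2 - 7*3 - 7*9 + 3*9) - 96) = 109*(9*(1 + 81 - 21 - 63 + 27) - 96) = 109*(9*25 - 96) = 109*(225 - 96) = 109*129 = 14061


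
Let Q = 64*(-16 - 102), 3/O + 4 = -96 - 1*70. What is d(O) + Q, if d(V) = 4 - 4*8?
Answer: -7580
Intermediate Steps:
O = -3/170 (O = 3/(-4 + (-96 - 1*70)) = 3/(-4 + (-96 - 70)) = 3/(-4 - 166) = 3/(-170) = 3*(-1/170) = -3/170 ≈ -0.017647)
d(V) = -28 (d(V) = 4 - 32 = -28)
Q = -7552 (Q = 64*(-118) = -7552)
d(O) + Q = -28 - 7552 = -7580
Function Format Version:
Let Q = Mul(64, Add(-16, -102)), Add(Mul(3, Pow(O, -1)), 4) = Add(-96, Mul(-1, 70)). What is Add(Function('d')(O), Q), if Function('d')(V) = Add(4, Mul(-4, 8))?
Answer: -7580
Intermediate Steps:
O = Rational(-3, 170) (O = Mul(3, Pow(Add(-4, Add(-96, Mul(-1, 70))), -1)) = Mul(3, Pow(Add(-4, Add(-96, -70)), -1)) = Mul(3, Pow(Add(-4, -166), -1)) = Mul(3, Pow(-170, -1)) = Mul(3, Rational(-1, 170)) = Rational(-3, 170) ≈ -0.017647)
Function('d')(V) = -28 (Function('d')(V) = Add(4, -32) = -28)
Q = -7552 (Q = Mul(64, -118) = -7552)
Add(Function('d')(O), Q) = Add(-28, -7552) = -7580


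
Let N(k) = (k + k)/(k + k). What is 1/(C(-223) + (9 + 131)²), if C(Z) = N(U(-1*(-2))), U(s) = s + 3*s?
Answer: 1/19601 ≈ 5.1018e-5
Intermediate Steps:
U(s) = 4*s
N(k) = 1 (N(k) = (2*k)/((2*k)) = (2*k)*(1/(2*k)) = 1)
C(Z) = 1
1/(C(-223) + (9 + 131)²) = 1/(1 + (9 + 131)²) = 1/(1 + 140²) = 1/(1 + 19600) = 1/19601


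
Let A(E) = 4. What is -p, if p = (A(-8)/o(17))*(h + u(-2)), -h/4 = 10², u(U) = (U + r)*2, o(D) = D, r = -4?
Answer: 1648/17 ≈ 96.941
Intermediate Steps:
u(U) = -8 + 2*U (u(U) = (U - 4)*2 = (-4 + U)*2 = -8 + 2*U)
h = -400 (h = -4*10² = -4*100 = -400)
p = -1648/17 (p = (4/17)*(-400 + (-8 + 2*(-2))) = (4*(1/17))*(-400 + (-8 - 4)) = 4*(-400 - 12)/17 = (4/17)*(-412) = -1648/17 ≈ -96.941)
-p = -1*(-1648/17) = 1648/17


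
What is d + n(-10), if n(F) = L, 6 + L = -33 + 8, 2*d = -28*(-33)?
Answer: 431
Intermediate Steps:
d = 462 (d = (-28*(-33))/2 = (½)*924 = 462)
L = -31 (L = -6 + (-33 + 8) = -6 - 25 = -31)
n(F) = -31
d + n(-10) = 462 - 31 = 431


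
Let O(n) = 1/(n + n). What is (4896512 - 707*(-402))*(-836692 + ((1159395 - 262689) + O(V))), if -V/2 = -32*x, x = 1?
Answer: 19898632360859/64 ≈ 3.1092e+11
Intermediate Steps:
V = 64 (V = -(-64) = -2*(-32) = 64)
O(n) = 1/(2*n)
(4896512 - 707*(-402))*(-836692 + ((1159395 - 262689) + O(V))) = (4896512 - 707*(-402))*(-836692 + ((1159395 - 262689) + (½)/64)) = (4896512 + 284214)*(-836692 + (896706 + (½)*(1/64))) = 5180726*(-836692 + (896706 + 1/128)) = 5180726*(-836692 + 114778369/128) = 5180726*(7681793/128) = 19898632360859/64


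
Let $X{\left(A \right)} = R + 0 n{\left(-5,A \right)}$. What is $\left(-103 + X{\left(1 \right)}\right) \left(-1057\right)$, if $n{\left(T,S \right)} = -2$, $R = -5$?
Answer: $114156$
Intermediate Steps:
$X{\left(A \right)} = -5$ ($X{\left(A \right)} = -5 + 0 \left(-2\right) = -5 + 0 = -5$)
$\left(-103 + X{\left(1 \right)}\right) \left(-1057\right) = \left(-103 - 5\right) \left(-1057\right) = \left(-108\right) \left(-1057\right) = 114156$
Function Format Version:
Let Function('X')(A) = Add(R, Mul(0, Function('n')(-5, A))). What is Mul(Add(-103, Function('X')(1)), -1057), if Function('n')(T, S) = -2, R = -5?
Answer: 114156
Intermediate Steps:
Function('X')(A) = -5 (Function('X')(A) = Add(-5, Mul(0, -2)) = Add(-5, 0) = -5)
Mul(Add(-103, Function('X')(1)), -1057) = Mul(Add(-103, -5), -1057) = Mul(-108, -1057) = 114156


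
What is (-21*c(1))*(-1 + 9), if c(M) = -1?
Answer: 168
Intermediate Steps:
(-21*c(1))*(-1 + 9) = (-21*(-1))*(-1 + 9) = 21*8 = 168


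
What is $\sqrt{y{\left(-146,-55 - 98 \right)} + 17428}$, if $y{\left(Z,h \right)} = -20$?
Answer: $32 \sqrt{17} \approx 131.94$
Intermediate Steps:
$\sqrt{y{\left(-146,-55 - 98 \right)} + 17428} = \sqrt{-20 + 17428} = \sqrt{17408} = 32 \sqrt{17}$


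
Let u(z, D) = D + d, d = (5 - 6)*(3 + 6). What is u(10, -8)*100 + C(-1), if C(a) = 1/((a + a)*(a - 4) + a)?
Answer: -15299/9 ≈ -1699.9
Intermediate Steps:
d = -9 (d = -1*9 = -9)
C(a) = 1/(a + 2*a*(-4 + a)) (C(a) = 1/((2*a)*(-4 + a) + a) = 1/(2*a*(-4 + a) + a) = 1/(a + 2*a*(-4 + a)))
u(z, D) = -9 + D (u(z, D) = D - 9 = -9 + D)
u(10, -8)*100 + C(-1) = (-9 - 8)*100 + 1/((-1)*(-7 + 2*(-1))) = -17*100 - 1/(-7 - 2) = -1700 - 1/(-9) = -1700 - 1*(-⅑) = -1700 + ⅑ = -15299/9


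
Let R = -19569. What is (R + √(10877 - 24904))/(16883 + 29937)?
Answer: -19569/46820 + 13*I*√83/46820 ≈ -0.41796 + 0.0025296*I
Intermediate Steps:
(R + √(10877 - 24904))/(16883 + 29937) = (-19569 + √(10877 - 24904))/(16883 + 29937) = (-19569 + √(-14027))/46820 = (-19569 + 13*I*√83)*(1/46820) = -19569/46820 + 13*I*√83/46820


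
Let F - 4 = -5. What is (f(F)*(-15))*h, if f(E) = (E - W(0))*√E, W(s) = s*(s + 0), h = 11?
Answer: 165*I ≈ 165.0*I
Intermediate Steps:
F = -1 (F = 4 - 5 = -1)
W(s) = s² (W(s) = s*s = s²)
f(E) = E^(3/2) (f(E) = (E - 1*0²)*√E = (E - 1*0)*√E = (E + 0)*√E = E*√E = E^(3/2))
(f(F)*(-15))*h = ((-1)^(3/2)*(-15))*11 = (-I*(-15))*11 = (15*I)*11 = 165*I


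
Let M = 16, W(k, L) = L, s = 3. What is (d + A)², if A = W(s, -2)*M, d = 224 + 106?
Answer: 88804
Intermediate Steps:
d = 330
A = -32 (A = -2*16 = -32)
(d + A)² = (330 - 32)² = 298² = 88804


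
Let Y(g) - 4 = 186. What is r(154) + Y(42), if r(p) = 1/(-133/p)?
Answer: 3588/19 ≈ 188.84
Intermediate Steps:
Y(g) = 190 (Y(g) = 4 + 186 = 190)
r(p) = -p/133
r(154) + Y(42) = -1/133*154 + 190 = -22/19 + 190 = 3588/19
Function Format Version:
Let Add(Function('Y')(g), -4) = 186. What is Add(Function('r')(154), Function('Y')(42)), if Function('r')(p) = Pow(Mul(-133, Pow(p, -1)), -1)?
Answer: Rational(3588, 19) ≈ 188.84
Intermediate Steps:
Function('Y')(g) = 190 (Function('Y')(g) = Add(4, 186) = 190)
Function('r')(p) = Mul(Rational(-1, 133), p)
Add(Function('r')(154), Function('Y')(42)) = Add(Mul(Rational(-1, 133), 154), 190) = Add(Rational(-22, 19), 190) = Rational(3588, 19)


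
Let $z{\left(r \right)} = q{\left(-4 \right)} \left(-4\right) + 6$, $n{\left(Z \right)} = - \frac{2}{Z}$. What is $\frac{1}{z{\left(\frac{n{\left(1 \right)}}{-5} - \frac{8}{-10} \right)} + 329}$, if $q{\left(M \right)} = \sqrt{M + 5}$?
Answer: $\frac{1}{331} \approx 0.0030211$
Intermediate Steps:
$q{\left(M \right)} = \sqrt{5 + M}$
$z{\left(r \right)} = 2$ ($z{\left(r \right)} = \sqrt{5 - 4} \left(-4\right) + 6 = \sqrt{1} \left(-4\right) + 6 = 1 \left(-4\right) + 6 = -4 + 6 = 2$)
$\frac{1}{z{\left(\frac{n{\left(1 \right)}}{-5} - \frac{8}{-10} \right)} + 329} = \frac{1}{2 + 329} = \frac{1}{331}$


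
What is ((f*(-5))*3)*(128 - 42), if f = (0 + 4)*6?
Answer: -30960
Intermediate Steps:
f = 24 (f = 4*6 = 24)
((f*(-5))*3)*(128 - 42) = ((24*(-5))*3)*(128 - 42) = -120*3*86 = -360*86 = -30960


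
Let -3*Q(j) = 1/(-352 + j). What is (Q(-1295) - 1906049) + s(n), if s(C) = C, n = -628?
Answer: -9420891056/4941 ≈ -1.9067e+6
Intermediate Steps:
Q(j) = -1/(3*(-352 + j))
(Q(-1295) - 1906049) + s(n) = (-1/(-1056 + 3*(-1295)) - 1906049) - 628 = (-1/(-1056 - 3885) - 1906049) - 628 = (-1/(-4941) - 1906049) - 628 = (-1*(-1/4941) - 1906049) - 628 = (1/4941 - 1906049) - 628 = -9417788108/4941 - 628 = -9420891056/4941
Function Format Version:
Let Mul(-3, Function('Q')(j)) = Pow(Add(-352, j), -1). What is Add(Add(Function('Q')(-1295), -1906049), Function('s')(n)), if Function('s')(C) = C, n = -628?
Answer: Rational(-9420891056, 4941) ≈ -1.9067e+6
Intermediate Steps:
Function('Q')(j) = Mul(Rational(-1, 3), Pow(Add(-352, j), -1))
Add(Add(Function('Q')(-1295), -1906049), Function('s')(n)) = Add(Add(Mul(-1, Pow(Add(-1056, Mul(3, -1295)), -1)), -1906049), -628) = Add(Add(Mul(-1, Pow(Add(-1056, -3885), -1)), -1906049), -628) = Add(Add(Mul(-1, Pow(-4941, -1)), -1906049), -628) = Add(Add(Mul(-1, Rational(-1, 4941)), -1906049), -628) = Add(Add(Rational(1, 4941), -1906049), -628) = Add(Rational(-9417788108, 4941), -628) = Rational(-9420891056, 4941)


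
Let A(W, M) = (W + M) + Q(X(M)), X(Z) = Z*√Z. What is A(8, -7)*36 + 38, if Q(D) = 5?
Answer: 254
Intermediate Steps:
X(Z) = Z^(3/2)
A(W, M) = 5 + M + W (A(W, M) = (W + M) + 5 = (M + W) + 5 = 5 + M + W)
A(8, -7)*36 + 38 = (5 - 7 + 8)*36 + 38 = 6*36 + 38 = 216 + 38 = 254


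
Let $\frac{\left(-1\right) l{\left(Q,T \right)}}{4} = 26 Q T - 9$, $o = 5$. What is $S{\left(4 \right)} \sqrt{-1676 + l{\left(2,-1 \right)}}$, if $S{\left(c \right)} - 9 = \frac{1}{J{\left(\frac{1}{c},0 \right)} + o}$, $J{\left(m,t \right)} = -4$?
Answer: $20 i \sqrt{358} \approx 378.42 i$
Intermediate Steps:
$S{\left(c \right)} = 10$ ($S{\left(c \right)} = 9 + \frac{1}{-4 + 5} = 9 + 1^{-1} = 9 + 1 = 10$)
$l{\left(Q,T \right)} = 36 - 104 Q T$ ($l{\left(Q,T \right)} = - 4 \left(26 Q T - 9\right) = - 4 \left(-9 + 26 Q T\right) = 36 - 104 Q T$)
$S{\left(4 \right)} \sqrt{-1676 + l{\left(2,-1 \right)}} = 10 \sqrt{-1676 - \left(-36 + 208 \left(-1\right)\right)} = 10 \sqrt{-1676 + \left(36 + 208\right)} = 10 \sqrt{-1676 + 244} = 10 \sqrt{-1432} = 10 \cdot 2 i \sqrt{358} = 20 i \sqrt{358}$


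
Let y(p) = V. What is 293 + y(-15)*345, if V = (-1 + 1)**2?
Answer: 293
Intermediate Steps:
V = 0 (V = 0**2 = 0)
y(p) = 0
293 + y(-15)*345 = 293 + 0*345 = 293 + 0 = 293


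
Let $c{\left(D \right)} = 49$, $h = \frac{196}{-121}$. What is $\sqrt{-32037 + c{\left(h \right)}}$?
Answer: $2 i \sqrt{7997} \approx 178.85 i$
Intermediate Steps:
$h = - \frac{196}{121}$ ($h = 196 \left(- \frac{1}{121}\right) = - \frac{196}{121} \approx -1.6198$)
$\sqrt{-32037 + c{\left(h \right)}} = \sqrt{-32037 + 49} = \sqrt{-31988} = 2 i \sqrt{7997}$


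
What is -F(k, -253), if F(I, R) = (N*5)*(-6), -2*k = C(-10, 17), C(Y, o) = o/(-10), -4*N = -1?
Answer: 15/2 ≈ 7.5000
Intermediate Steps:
N = ¼ (N = -¼*(-1) = ¼ ≈ 0.25000)
C(Y, o) = -o/10 (C(Y, o) = o*(-⅒) = -o/10)
k = 17/20 (k = -(-1)*17/20 = -½*(-17/10) = 17/20 ≈ 0.85000)
F(I, R) = -15/2 (F(I, R) = ((¼)*5)*(-6) = (5/4)*(-6) = -15/2)
-F(k, -253) = -1*(-15/2) = 15/2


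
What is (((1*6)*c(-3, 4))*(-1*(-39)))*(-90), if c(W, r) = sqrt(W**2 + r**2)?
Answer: -105300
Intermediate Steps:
(((1*6)*c(-3, 4))*(-1*(-39)))*(-90) = (((1*6)*sqrt((-3)**2 + 4**2))*(-1*(-39)))*(-90) = ((6*sqrt(9 + 16))*39)*(-90) = ((6*sqrt(25))*39)*(-90) = ((6*5)*39)*(-90) = (30*39)*(-90) = 1170*(-90) = -105300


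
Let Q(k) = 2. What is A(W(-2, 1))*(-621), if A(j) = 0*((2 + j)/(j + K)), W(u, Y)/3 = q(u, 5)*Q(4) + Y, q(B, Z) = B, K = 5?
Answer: 0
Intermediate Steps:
W(u, Y) = 3*Y + 6*u (W(u, Y) = 3*(u*2 + Y) = 3*(2*u + Y) = 3*(Y + 2*u) = 3*Y + 6*u)
A(j) = 0 (A(j) = 0*((2 + j)/(j + 5)) = 0*((2 + j)/(5 + j)) = 0)
A(W(-2, 1))*(-621) = 0*(-621) = 0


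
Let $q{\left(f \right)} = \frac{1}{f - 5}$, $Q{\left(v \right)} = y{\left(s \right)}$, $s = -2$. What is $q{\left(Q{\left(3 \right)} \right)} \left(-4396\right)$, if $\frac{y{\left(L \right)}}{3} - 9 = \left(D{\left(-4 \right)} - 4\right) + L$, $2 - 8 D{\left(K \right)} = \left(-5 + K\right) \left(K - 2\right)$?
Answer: $\frac{8792}{31} \approx 283.61$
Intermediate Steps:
$D{\left(K \right)} = \frac{1}{4} - \frac{\left(-5 + K\right) \left(-2 + K\right)}{8}$ ($D{\left(K \right)} = \frac{1}{4} - \frac{\left(-5 + K\right) \left(K - 2\right)}{8} = \frac{1}{4} - \frac{\left(-5 + K\right) \left(-2 + K\right)}{8}$)
$y{\left(L \right)} = - \frac{9}{2} + 3 L$ ($y{\left(L \right)} = 27 + 3 \left(\left(\left(-1 - \frac{\left(-4\right)^{2}}{8} + \frac{7}{8} \left(-4\right)\right) - 4\right) + L\right) = 27 + 3 \left(\left(\left(-1 - 2 - \frac{7}{2}\right) - 4\right) + L\right) = 27 + 3 \left(\left(- \frac{13}{2} - 4\right) + L\right) = 27 + 3 \left(- \frac{21}{2} + L\right) = 27 + \left(- \frac{63}{2} + 3 L\right) = - \frac{9}{2} + 3 L$)
$Q{\left(v \right)} = - \frac{21}{2}$ ($Q{\left(v \right)} = - \frac{9}{2} + 3 \left(-2\right) = - \frac{9}{2} - 6 = - \frac{21}{2}$)
$q{\left(f \right)} = \frac{1}{-5 + f}$
$q{\left(Q{\left(3 \right)} \right)} \left(-4396\right) = \frac{1}{-5 - \frac{21}{2}} \left(-4396\right) = \frac{1}{- \frac{31}{2}} \left(-4396\right) = \left(- \frac{2}{31}\right) \left(-4396\right) = \frac{8792}{31}$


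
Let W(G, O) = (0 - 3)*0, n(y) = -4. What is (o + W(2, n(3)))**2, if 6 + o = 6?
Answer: 0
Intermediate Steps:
o = 0 (o = -6 + 6 = 0)
W(G, O) = 0 (W(G, O) = -3*0 = 0)
(o + W(2, n(3)))**2 = (0 + 0)**2 = 0**2 = 0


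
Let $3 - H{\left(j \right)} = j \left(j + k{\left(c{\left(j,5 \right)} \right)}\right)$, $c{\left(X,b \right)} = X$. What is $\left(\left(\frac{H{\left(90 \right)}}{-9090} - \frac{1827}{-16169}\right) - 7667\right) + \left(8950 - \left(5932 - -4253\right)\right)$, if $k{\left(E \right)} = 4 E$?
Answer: $- \frac{435903605999}{48992070} \approx -8897.4$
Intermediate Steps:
$H{\left(j \right)} = 3 - 5 j^{2}$ ($H{\left(j \right)} = 3 - j \left(j + 4 j\right) = 3 - j 5 j = 3 - 5 j^{2}$)
$\left(\left(\frac{H{\left(90 \right)}}{-9090} - \frac{1827}{-16169}\right) - 7667\right) + \left(8950 - \left(5932 - -4253\right)\right) = \left(\left(\frac{3 - 5 \cdot 90^{2}}{-9090} - \frac{1827}{-16169}\right) - 7667\right) + \left(8950 - \left(5932 - -4253\right)\right) = \left(\left(\left(3 - 40500\right) \left(- \frac{1}{9090}\right) - - \frac{1827}{16169}\right) - 7667\right) + \left(8950 - \left(5932 + 4253\right)\right) = \left(\left(\left(3 - 40500\right) \left(- \frac{1}{9090}\right) + \frac{1827}{16169}\right) - 7667\right) + \left(8950 - 10185\right) = \left(\left(\left(-40497\right) \left(- \frac{1}{9090}\right) + \frac{1827}{16169}\right) - 7667\right) + \left(8950 - 10185\right) = \left(\left(\frac{13499}{3030} + \frac{1827}{16169}\right) - 7667\right) - 1235 = \left(\frac{223801141}{48992070} - 7667\right) - 1235 = - \frac{375398399549}{48992070} - 1235 = - \frac{435903605999}{48992070}$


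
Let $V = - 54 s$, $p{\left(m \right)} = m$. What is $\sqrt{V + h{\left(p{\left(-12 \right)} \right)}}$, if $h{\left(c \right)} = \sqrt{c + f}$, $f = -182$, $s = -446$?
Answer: $\sqrt{24084 + i \sqrt{194}} \approx 155.19 + 0.0449 i$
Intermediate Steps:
$h{\left(c \right)} = \sqrt{-182 + c}$ ($h{\left(c \right)} = \sqrt{c - 182} = \sqrt{-182 + c}$)
$V = 24084$ ($V = \left(-54\right) \left(-446\right) = 24084$)
$\sqrt{V + h{\left(p{\left(-12 \right)} \right)}} = \sqrt{24084 + \sqrt{-182 - 12}} = \sqrt{24084 + \sqrt{-194}} = \sqrt{24084 + i \sqrt{194}}$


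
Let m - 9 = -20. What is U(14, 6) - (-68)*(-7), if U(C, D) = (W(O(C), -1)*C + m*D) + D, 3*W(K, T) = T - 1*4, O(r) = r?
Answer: -1678/3 ≈ -559.33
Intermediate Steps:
m = -11 (m = 9 - 20 = -11)
W(K, T) = -4/3 + T/3 (W(K, T) = (T - 1*4)/3 = (T - 4)/3 = (-4 + T)/3 = -4/3 + T/3)
U(C, D) = -10*D - 5*C/3 (U(C, D) = ((-4/3 + (⅓)*(-1))*C - 11*D) + D = ((-4/3 - ⅓)*C - 11*D) + D = (-5*C/3 - 11*D) + D = (-11*D - 5*C/3) + D = -10*D - 5*C/3)
U(14, 6) - (-68)*(-7) = (-10*6 - 5/3*14) - (-68)*(-7) = (-60 - 70/3) - 1*476 = -250/3 - 476 = -1678/3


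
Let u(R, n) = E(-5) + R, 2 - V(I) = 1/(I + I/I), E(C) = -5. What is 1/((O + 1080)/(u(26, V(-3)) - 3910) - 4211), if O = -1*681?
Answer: -3889/16376978 ≈ -0.00023747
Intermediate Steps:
O = -681
V(I) = 2 - 1/(1 + I) (V(I) = 2 - 1/(I + I/I) = 2 - 1/(I + 1) = 2 - 1/(1 + I))
u(R, n) = -5 + R
1/((O + 1080)/(u(26, V(-3)) - 3910) - 4211) = 1/((-681 + 1080)/((-5 + 26) - 3910) - 4211) = 1/(399/(21 - 3910) - 4211) = 1/(399/(-3889) - 4211) = 1/(399*(-1/3889) - 4211) = 1/(-399/3889 - 4211) = 1/(-16376978/3889) = -3889/16376978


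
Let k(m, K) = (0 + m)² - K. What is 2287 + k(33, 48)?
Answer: 3328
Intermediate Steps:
k(m, K) = m² - K
2287 + k(33, 48) = 2287 + (33² - 1*48) = 2287 + (1089 - 48) = 2287 + 1041 = 3328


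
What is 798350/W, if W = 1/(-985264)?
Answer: -786585514400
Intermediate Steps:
W = -1/985264 ≈ -1.0150e-6
798350/W = 798350/(-1/985264) = 798350*(-985264) = -786585514400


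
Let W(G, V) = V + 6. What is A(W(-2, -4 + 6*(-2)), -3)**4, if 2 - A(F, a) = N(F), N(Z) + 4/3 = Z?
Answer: 2560000/81 ≈ 31605.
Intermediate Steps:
N(Z) = -4/3 + Z
W(G, V) = 6 + V
A(F, a) = 10/3 - F (A(F, a) = 2 - (-4/3 + F) = 2 + (4/3 - F) = 10/3 - F)
A(W(-2, -4 + 6*(-2)), -3)**4 = (10/3 - (6 + (-4 + 6*(-2))))**4 = (10/3 - (6 + (-4 - 12)))**4 = (10/3 - (6 - 16))**4 = (10/3 - 1*(-10))**4 = (10/3 + 10)**4 = (40/3)**4 = 2560000/81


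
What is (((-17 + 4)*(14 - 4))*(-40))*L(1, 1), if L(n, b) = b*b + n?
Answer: 10400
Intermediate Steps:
L(n, b) = n + b² (L(n, b) = b² + n = n + b²)
(((-17 + 4)*(14 - 4))*(-40))*L(1, 1) = (((-17 + 4)*(14 - 4))*(-40))*(1 + 1²) = (-13*10*(-40))*(1 + 1) = -130*(-40)*2 = 5200*2 = 10400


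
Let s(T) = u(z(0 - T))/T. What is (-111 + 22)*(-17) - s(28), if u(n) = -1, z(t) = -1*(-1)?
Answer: 42365/28 ≈ 1513.0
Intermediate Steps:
z(t) = 1
s(T) = -1/T
(-111 + 22)*(-17) - s(28) = (-111 + 22)*(-17) - (-1)/28 = -89*(-17) - (-1)/28 = 1513 - 1*(-1/28) = 1513 + 1/28 = 42365/28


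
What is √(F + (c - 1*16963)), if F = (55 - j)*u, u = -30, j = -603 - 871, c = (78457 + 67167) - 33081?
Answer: √49710 ≈ 222.96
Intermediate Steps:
c = 112543 (c = 145624 - 33081 = 112543)
j = -1474
F = -45870 (F = (55 - 1*(-1474))*(-30) = (55 + 1474)*(-30) = 1529*(-30) = -45870)
√(F + (c - 1*16963)) = √(-45870 + (112543 - 1*16963)) = √(-45870 + (112543 - 16963)) = √(-45870 + 95580) = √49710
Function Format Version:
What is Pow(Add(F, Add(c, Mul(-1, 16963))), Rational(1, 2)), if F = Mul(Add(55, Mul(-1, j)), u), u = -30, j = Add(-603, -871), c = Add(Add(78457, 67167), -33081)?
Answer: Pow(49710, Rational(1, 2)) ≈ 222.96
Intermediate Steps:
c = 112543 (c = Add(145624, -33081) = 112543)
j = -1474
F = -45870 (F = Mul(Add(55, Mul(-1, -1474)), -30) = Mul(Add(55, 1474), -30) = Mul(1529, -30) = -45870)
Pow(Add(F, Add(c, Mul(-1, 16963))), Rational(1, 2)) = Pow(Add(-45870, Add(112543, Mul(-1, 16963))), Rational(1, 2)) = Pow(Add(-45870, Add(112543, -16963)), Rational(1, 2)) = Pow(Add(-45870, 95580), Rational(1, 2)) = Pow(49710, Rational(1, 2))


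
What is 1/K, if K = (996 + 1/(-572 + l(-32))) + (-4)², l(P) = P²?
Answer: 452/457425 ≈ 0.00098814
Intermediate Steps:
K = 457425/452 (K = (996 + 1/(-572 + (-32)²)) + (-4)² = (996 + 1/(-572 + 1024)) + 16 = (996 + 1/452) + 16 = 450193/452 + 16 = 457425/452 ≈ 1012.0)
1/K = 1/(457425/452) = 452/457425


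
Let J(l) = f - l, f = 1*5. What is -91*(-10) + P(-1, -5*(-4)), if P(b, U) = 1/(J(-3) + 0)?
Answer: 7281/8 ≈ 910.13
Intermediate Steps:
f = 5
J(l) = 5 - l
P(b, U) = 1/8 (P(b, U) = 1/((5 - 1*(-3)) + 0) = 1/((5 + 3) + 0) = 1/(8 + 0) = 1/8)
-91*(-10) + P(-1, -5*(-4)) = -91*(-10) + 1/8 = 910 + 1/8 = 7281/8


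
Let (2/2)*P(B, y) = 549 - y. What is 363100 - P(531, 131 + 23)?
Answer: 362705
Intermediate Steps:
P(B, y) = 549 - y
363100 - P(531, 131 + 23) = 363100 - (549 - (131 + 23)) = 363100 - (549 - 1*154) = 363100 - (549 - 154) = 363100 - 1*395 = 363100 - 395 = 362705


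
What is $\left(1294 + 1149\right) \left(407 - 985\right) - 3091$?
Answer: $-1415145$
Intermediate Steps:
$\left(1294 + 1149\right) \left(407 - 985\right) - 3091 = 2443 \left(-578\right) - 3091 = -1412054 - 3091 = -1415145$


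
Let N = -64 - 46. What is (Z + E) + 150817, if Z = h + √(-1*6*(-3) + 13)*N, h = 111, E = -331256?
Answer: -180328 - 110*√31 ≈ -1.8094e+5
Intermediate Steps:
N = -110
Z = 111 - 110*√31 (Z = 111 + √(-1*6*(-3) + 13)*(-110) = 111 + √(-6*(-3) + 13)*(-110) = 111 + √(18 + 13)*(-110) = 111 + √31*(-110) = 111 - 110*√31 ≈ -501.45)
(Z + E) + 150817 = ((111 - 110*√31) - 331256) + 150817 = (-331145 - 110*√31) + 150817 = -180328 - 110*√31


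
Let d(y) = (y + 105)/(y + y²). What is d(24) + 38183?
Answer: 7636643/200 ≈ 38183.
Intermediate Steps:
d(y) = (105 + y)/(y + y²)
d(24) + 38183 = (105 + 24)/(24*(1 + 24)) + 38183 = (1/24)*129/25 + 38183 = (1/24)*(1/25)*129 + 38183 = 43/200 + 38183 = 7636643/200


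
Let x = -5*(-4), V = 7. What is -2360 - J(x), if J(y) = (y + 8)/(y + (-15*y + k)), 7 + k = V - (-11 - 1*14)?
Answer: -601772/255 ≈ -2359.9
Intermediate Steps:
k = 25 (k = -7 + (7 - (-11 - 1*14)) = -7 + (7 - (-11 - 14)) = -7 + (7 - 1*(-25)) = -7 + (7 + 25) = -7 + 32 = 25)
x = 20
J(y) = (8 + y)/(25 - 14*y) (J(y) = (y + 8)/(y + (-15*y + 25)) = (8 + y)/(y + (25 - 15*y)) = (8 + y)/(25 - 14*y))
-2360 - J(x) = -2360 - (-8 - 1*20)/(-25 + 14*20) = -2360 - (-8 - 20)/(-25 + 280) = -2360 - (-28)/255 = -2360 - 1*(-28/255) = -2360 + 28/255 = -601772/255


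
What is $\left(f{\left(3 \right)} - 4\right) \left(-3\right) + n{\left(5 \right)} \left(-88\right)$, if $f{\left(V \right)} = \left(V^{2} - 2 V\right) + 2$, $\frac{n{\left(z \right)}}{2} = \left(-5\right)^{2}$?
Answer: $-4403$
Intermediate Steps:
$n{\left(z \right)} = 50$ ($n{\left(z \right)} = 2 \left(-5\right)^{2} = 2 \cdot 25 = 50$)
$f{\left(V \right)} = 2 + V^{2} - 2 V$
$\left(f{\left(3 \right)} - 4\right) \left(-3\right) + n{\left(5 \right)} \left(-88\right) = \left(\left(2 + 3^{2} - 6\right) - 4\right) \left(-3\right) + 50 \left(-88\right) = \left(\left(2 + 9 - 6\right) - 4\right) \left(-3\right) - 4400 = \left(5 - 4\right) \left(-3\right) - 4400 = 1 \left(-3\right) - 4400 = -3 - 4400 = -4403$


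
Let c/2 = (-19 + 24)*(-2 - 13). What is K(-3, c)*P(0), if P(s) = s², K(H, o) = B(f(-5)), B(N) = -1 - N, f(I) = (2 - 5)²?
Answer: 0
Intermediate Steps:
f(I) = 9 (f(I) = (-3)² = 9)
c = -150 (c = 2*((-19 + 24)*(-2 - 13)) = 2*(5*(-15)) = 2*(-75) = -150)
K(H, o) = -10 (K(H, o) = -1 - 1*9 = -1 - 9 = -10)
K(-3, c)*P(0) = -10*0² = -10*0 = 0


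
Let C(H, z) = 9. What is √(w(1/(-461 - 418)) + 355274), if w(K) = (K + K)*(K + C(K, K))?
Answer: √274499242814/879 ≈ 596.05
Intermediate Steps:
w(K) = 2*K*(9 + K) (w(K) = (K + K)*(K + 9) = (2*K)*(9 + K) = 2*K*(9 + K))
√(w(1/(-461 - 418)) + 355274) = √(2*(9 + 1/(-461 - 418))/(-461 - 418) + 355274) = √(2*(9 + 1/(-879))/(-879) + 355274) = √(2*(-1/879)*(9 - 1/879) + 355274) = √(2*(-1/879)*(7910/879) + 355274) = √(-15820/772641 + 355274) = √(274499242814/772641) = √274499242814/879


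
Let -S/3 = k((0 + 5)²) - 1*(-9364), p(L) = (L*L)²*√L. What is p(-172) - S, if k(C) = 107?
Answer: 28413 + 1750426112*I*√43 ≈ 28413.0 + 1.1478e+10*I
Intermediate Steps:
p(L) = L^(9/2) (p(L) = (L²)²*√L = L⁴*√L = L^(9/2))
S = -28413 (S = -3*(107 - 1*(-9364)) = -3*(107 + 9364) = -3*9471 = -28413)
p(-172) - S = (-172)^(9/2) - 1*(-28413) = 1750426112*I*√43 + 28413 = 28413 + 1750426112*I*√43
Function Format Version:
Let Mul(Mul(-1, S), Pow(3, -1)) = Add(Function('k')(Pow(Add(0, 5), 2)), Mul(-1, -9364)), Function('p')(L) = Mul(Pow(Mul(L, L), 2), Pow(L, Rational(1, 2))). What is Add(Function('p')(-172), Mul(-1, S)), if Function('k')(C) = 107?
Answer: Add(28413, Mul(1750426112, I, Pow(43, Rational(1, 2)))) ≈ Add(28413., Mul(1.1478e+10, I))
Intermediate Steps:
Function('p')(L) = Pow(L, Rational(9, 2)) (Function('p')(L) = Mul(Pow(Pow(L, 2), 2), Pow(L, Rational(1, 2))) = Mul(Pow(L, 4), Pow(L, Rational(1, 2))) = Pow(L, Rational(9, 2)))
S = -28413 (S = Mul(-3, Add(107, Mul(-1, -9364))) = Mul(-3, Add(107, 9364)) = Mul(-3, 9471) = -28413)
Add(Function('p')(-172), Mul(-1, S)) = Add(Pow(-172, Rational(9, 2)), Mul(-1, -28413)) = Add(Mul(1750426112, I, Pow(43, Rational(1, 2))), 28413) = Add(28413, Mul(1750426112, I, Pow(43, Rational(1, 2))))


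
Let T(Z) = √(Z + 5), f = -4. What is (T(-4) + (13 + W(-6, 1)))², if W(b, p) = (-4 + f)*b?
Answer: 3844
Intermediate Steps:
W(b, p) = -8*b (W(b, p) = (-4 - 4)*b = -8*b)
T(Z) = √(5 + Z)
(T(-4) + (13 + W(-6, 1)))² = (√(5 - 4) + (13 - 8*(-6)))² = (√1 + (13 + 48))² = (1 + 61)² = 62² = 3844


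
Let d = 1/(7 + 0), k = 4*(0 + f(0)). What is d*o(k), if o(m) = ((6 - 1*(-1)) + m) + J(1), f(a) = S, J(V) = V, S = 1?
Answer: 12/7 ≈ 1.7143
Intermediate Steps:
f(a) = 1
k = 4 (k = 4*(0 + 1) = 4*1 = 4)
o(m) = 8 + m (o(m) = ((6 - 1*(-1)) + m) + 1 = ((6 + 1) + m) + 1 = (7 + m) + 1 = 8 + m)
d = ⅐ (d = 1/7 = ⅐ ≈ 0.14286)
d*o(k) = (8 + 4)/7 = (⅐)*12 = 12/7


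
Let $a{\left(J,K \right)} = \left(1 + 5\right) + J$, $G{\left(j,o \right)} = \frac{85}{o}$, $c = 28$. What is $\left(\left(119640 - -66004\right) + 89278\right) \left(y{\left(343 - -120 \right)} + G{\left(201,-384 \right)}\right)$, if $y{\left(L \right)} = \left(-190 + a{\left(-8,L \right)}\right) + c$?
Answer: $- \frac{8668428121}{192} \approx -4.5148 \cdot 10^{7}$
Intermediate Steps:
$a{\left(J,K \right)} = 6 + J$
$y{\left(L \right)} = -164$ ($y{\left(L \right)} = \left(-190 + \left(6 - 8\right)\right) + 28 = \left(-190 - 2\right) + 28 = -192 + 28 = -164$)
$\left(\left(119640 - -66004\right) + 89278\right) \left(y{\left(343 - -120 \right)} + G{\left(201,-384 \right)}\right) = \left(\left(119640 - -66004\right) + 89278\right) \left(-164 + \frac{85}{-384}\right) = \left(\left(119640 + 66004\right) + 89278\right) \left(-164 + 85 \left(- \frac{1}{384}\right)\right) = \left(185644 + 89278\right) \left(-164 - \frac{85}{384}\right) = 274922 \left(- \frac{63061}{384}\right) = - \frac{8668428121}{192}$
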